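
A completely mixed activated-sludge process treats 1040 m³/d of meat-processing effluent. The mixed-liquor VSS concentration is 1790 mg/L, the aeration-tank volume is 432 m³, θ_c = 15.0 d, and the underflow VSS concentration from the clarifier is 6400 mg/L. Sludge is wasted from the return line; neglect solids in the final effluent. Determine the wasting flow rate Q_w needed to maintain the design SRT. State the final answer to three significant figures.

Q_w ≈ 8.05 m³/d

Q_w = (V·X)/(θ_c X_r) = 432.0 × 1790 / (15.0 × 6400) = 8.055 m³/d.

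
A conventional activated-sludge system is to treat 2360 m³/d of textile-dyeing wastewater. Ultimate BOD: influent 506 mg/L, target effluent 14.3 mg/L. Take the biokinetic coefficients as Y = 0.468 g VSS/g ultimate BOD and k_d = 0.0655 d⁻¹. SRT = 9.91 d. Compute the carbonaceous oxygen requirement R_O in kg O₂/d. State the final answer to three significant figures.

Y_obs = Y / (1 + k_d θ_c) = 0.468 / (1 + 0.0655 × 9.91) = 0.468 / 1.649 = 0.2838.
ΔS = 506 − 14.3 = 491.7 mg/L, so the substrate removal rate is 2360 × 491.7/1000 = 1160 kg ultimate BOD/d.
P_X = Y_obs·Q·(S₀ − S) = 0.2838 × 1160 = 329.3 kg VSS/d.
R_O = Q·(S₀ − S) − 1.42·P_X = 1160 − 1.42 × 329.3 = 692.8 kg O₂/d.

R_O ≈ 693 kg O₂/d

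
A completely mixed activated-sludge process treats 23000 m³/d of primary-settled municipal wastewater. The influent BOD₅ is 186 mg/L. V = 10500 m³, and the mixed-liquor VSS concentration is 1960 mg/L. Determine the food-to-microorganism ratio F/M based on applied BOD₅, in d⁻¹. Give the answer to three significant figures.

F/M ≈ 0.208 d⁻¹

F/M = Q·S₀ / (V·X) = 23000 × 186 / (10500 × 1960) = 0.2079 g BOD₅·(g VSS·d)⁻¹.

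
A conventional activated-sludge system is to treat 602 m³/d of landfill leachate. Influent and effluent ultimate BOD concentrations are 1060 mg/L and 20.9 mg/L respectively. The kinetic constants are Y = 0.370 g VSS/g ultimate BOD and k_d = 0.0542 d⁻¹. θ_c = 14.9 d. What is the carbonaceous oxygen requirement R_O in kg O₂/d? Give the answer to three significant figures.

Observed yield with endogenous decay: Y_obs = Y / (1 + k_d·θ_c) = 0.370 / (1 + 0.0542 × 14.9) = 0.370 / 1.808 = 0.2047 g VSS/g ultimate BOD.
Substrate removed = Q·(S₀ − S) = 602 m³/d × (1060 − 20.9) g/m³ = 6.26×10^5 g/d = 625.5 kg/d.
P_X = Y_obs·Q·(S₀ − S) = 0.2047 × 625.5 = 128.0 kg VSS/d.
R_O = Q·(S₀ − S) − 1.42·P_X = 625.5 − 1.42 × 128.0 = 443.7 kg O₂/d.

R_O ≈ 444 kg O₂/d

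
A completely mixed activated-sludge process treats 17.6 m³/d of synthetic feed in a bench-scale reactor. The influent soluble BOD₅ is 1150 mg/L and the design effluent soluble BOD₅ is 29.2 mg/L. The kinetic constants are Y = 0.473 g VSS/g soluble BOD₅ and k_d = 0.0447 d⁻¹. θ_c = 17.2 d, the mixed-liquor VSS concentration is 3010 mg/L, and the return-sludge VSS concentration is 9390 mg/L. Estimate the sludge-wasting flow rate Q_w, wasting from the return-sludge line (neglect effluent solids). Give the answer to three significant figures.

Q_w ≈ 0.562 m³/d

Rearranging the biomass balance for a CMAS with decay, V = Y·Q·ΔS·θ_c / [X·(1+k_d θ_c)] = 0.473 × 17.6 × (1150 − 29.2) × 17.2 / [3010 × (1 + 0.0447 × 17.2)] = 1.6×10^5 / 5324 = 30.14 m³.
Wasting from the return line (neglecting effluent solids): Q_w = V·X / (θ_c·X_r) = 30.14 × 3010 / (17.2 × 9390) = 0.5618 m³/d.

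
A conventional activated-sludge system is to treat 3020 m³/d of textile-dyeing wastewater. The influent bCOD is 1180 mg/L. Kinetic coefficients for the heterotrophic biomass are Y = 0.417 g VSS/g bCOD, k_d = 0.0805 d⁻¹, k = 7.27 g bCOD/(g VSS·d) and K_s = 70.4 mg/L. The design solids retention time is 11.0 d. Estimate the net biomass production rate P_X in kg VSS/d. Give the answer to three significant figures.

Effluent substrate depends only on kinetics and SRT: S = K_s(1 + k_d θ_c) / [θ_c(Yk − k_d) − 1] = 70.4 × (1 + 0.0805 × 11.0) / [11.0 × (0.417 × 7.27 − 0.0805) − 1] = 132.7 / 31.46 = 4.219 mg/L.
Y_obs = Y / (1 + k_d θ_c) = 0.417 / (1 + 0.0805 × 11.0) = 0.417 / 1.885 = 0.2212.
Q·(S₀ − S) = 3020 × (1180 − 4.22) × 10⁻³ = 3551 kg/d removed.
Biomass produced: P_X = Y_obs·Q·ΔS = 0.2212 × 3551 ≈ 785.3 kg VSS/d.

P_X ≈ 785 kg VSS/d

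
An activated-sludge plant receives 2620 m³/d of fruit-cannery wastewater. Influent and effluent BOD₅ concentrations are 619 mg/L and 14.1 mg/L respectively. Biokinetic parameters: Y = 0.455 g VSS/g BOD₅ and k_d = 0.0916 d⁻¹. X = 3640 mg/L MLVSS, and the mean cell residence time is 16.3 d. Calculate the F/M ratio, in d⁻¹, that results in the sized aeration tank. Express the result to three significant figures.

F/M ≈ 0.344 d⁻¹

Steady-state biomass mass balance: V·X·(1 + k_d·θ_c) = Y·Q·(S₀ − S)·θ_c, so V = 0.455 × 2620 × (619 − 14.1) × 16.3 / [3640 × (1 + 0.0916 × 16.3)] = 1.18×10^7 / 9075 = 1295 m³.
F/M = applied load / biomass = Q·S₀/(V·X) = 2620 × 619 / (1295 × 3640) = 0.3440 d⁻¹.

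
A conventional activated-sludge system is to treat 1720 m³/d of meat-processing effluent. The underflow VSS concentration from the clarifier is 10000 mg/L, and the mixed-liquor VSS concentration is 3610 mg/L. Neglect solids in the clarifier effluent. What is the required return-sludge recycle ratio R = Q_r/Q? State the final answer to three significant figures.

Mass balance around the secondary clarifier (neglecting effluent solids): R = X / (X_r − X) = 3610 / (10000 − 3610) = 0.5649.

R ≈ 0.565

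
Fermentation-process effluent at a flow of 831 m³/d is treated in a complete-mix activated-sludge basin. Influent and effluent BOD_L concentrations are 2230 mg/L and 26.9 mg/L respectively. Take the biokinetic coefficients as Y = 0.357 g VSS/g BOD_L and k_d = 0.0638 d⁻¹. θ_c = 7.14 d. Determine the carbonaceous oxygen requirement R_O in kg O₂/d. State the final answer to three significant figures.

R_O ≈ 1190 kg O₂/d

Y_obs = Y / (1 + k_d θ_c) = 0.357 / (1 + 0.0638 × 7.14) = 0.357 / 1.456 = 0.2453.
Mass of BOD_L removed per day: Q(S₀ − S) = 831 × 2203 g/m³ = 1831 kg/d.
Net sludge production P_X = 0.2453 × 1831 = 449.0 kg VSS/d.
R_O = Q·ΔS − 1.42 P_X = 1831 − 637.6 = 1193 kg O₂/d.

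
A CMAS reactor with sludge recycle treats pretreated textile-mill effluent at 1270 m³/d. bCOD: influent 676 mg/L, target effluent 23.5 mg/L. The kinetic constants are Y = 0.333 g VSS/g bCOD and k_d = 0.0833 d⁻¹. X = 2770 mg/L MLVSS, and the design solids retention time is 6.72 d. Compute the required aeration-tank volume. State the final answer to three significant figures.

Rearranging the biomass balance for a CMAS with decay, V = Y·Q·ΔS·θ_c / [X·(1+k_d θ_c)] = 0.333 × 1270 × (676 − 23.5) × 6.72 / [2770 × (1 + 0.0833 × 6.72)] = 1.85×10^6 / 4321 = 429.2 m³.

V ≈ 429 m³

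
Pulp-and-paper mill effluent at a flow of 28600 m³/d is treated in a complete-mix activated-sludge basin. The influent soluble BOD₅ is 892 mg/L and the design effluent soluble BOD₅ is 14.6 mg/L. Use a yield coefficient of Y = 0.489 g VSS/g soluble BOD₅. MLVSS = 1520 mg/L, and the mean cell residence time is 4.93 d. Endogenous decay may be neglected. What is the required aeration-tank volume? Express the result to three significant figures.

Biomass mass balance (decay neglected): V·X = Y·Q·(S₀ − S)·θ_c, so V = 0.489 × 28600 × (892 − 14.6) × 4.93 / 1520 = 39799 m³.

V ≈ 39800 m³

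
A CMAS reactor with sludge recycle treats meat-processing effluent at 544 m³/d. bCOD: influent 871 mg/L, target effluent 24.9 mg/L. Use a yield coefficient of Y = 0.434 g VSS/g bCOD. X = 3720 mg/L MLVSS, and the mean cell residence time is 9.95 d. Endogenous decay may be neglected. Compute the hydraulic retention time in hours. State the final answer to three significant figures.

Biomass mass balance (decay neglected): V·X = Y·Q·(S₀ − S)·θ_c, so V = 0.434 × 544 × (871 − 24.9) × 9.95 / 3720 = 534.3 m³.
Hydraulic retention time τ = V/Q = 534.3 / 544 = 0.9822 d = 23.57 h.

τ ≈ 23.6 h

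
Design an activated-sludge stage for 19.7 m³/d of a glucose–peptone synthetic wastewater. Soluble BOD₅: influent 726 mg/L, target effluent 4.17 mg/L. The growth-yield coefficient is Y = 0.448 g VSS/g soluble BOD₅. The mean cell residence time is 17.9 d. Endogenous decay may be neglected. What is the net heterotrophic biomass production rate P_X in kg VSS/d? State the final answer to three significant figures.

No decay correction is needed, so Y_obs = Y = 0.448.
Q·(S₀ − S) = 19.7 × (726 − 4.17) × 10⁻³ = 14.22 kg/d removed.
Biomass produced: P_X = Y_obs·Q·ΔS = 0.4480 × 14.22 ≈ 6.371 kg VSS/d.

P_X ≈ 6.37 kg VSS/d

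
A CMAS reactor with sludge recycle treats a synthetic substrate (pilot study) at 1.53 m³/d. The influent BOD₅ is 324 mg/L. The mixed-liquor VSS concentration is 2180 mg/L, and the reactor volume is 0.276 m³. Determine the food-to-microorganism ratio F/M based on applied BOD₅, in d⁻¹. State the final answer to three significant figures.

Food-to-microorganism ratio F/M = Q S₀ / (V X) = 1.53 × 324 / (0.2760 × 2180) = 0.8239 d⁻¹.

F/M ≈ 0.824 d⁻¹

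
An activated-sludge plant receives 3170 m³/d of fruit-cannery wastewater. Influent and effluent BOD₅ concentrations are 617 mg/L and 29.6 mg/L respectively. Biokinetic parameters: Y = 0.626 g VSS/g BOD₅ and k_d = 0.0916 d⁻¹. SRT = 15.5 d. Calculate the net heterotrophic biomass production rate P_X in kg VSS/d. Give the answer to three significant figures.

Correct the yield for decay: Y_obs = Y/(1 + k_d θ_c) = 0.626 / (1 + 0.0916 × 15.5) = 0.626 / 2.420 = 0.2587.
Mass of BOD₅ removed per day: Q(S₀ − S) = 3170 × 587.4 g/m³ = 1862 kg/d.
Biomass produced: P_X = Y_obs·Q·ΔS = 0.2587 × 1862 ≈ 481.7 kg VSS/d.

P_X ≈ 482 kg VSS/d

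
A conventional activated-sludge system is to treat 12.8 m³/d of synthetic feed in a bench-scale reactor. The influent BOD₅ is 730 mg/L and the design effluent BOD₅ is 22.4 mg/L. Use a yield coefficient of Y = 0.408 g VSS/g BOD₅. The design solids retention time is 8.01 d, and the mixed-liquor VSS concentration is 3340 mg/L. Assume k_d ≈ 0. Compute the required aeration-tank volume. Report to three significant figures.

With k_d = 0 the design equation reduces to V = Y Q (S₀−S) θ_c / X = 0.408 × 12.8 × (730 − 22.4) × 8.01 / 3340 = 8.862 m³.

V ≈ 8.86 m³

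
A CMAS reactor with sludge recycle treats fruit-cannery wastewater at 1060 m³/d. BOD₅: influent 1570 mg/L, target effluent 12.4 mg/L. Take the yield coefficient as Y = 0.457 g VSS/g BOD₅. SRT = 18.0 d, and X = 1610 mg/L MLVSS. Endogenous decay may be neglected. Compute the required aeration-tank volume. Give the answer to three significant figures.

V ≈ 8440 m³

Biomass mass balance (decay neglected): V·X = Y·Q·(S₀ − S)·θ_c, so V = 0.457 × 1060 × (1570 − 12.4) × 18.0 / 1610 = 8436 m³.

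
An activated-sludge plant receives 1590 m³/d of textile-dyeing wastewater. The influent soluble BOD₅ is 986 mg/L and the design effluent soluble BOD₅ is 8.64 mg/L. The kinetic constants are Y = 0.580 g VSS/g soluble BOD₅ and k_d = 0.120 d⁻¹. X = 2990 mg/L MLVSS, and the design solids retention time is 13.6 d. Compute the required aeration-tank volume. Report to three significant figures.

Rearranging the biomass balance for a CMAS with decay, V = Y·Q·ΔS·θ_c / [X·(1+k_d θ_c)] = 0.580 × 1590 × (986 − 8.64) × 13.6 / [2990 × (1 + 0.120 × 13.6)] = 1.23×10^7 / 7870 = 1558 m³.

V ≈ 1560 m³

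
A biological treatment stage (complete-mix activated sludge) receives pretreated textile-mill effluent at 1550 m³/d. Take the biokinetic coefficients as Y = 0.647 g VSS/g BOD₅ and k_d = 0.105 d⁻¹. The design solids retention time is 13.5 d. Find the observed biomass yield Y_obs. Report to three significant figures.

The observed yield is Y_obs = Y/(1 + k_d·θ_c) = 0.647 / (1 + 0.105 × 13.5) = 0.647 / 2.417 = 0.2676 g VSS per g BOD₅ removed.

Y_obs ≈ 0.268 g VSS/g BOD₅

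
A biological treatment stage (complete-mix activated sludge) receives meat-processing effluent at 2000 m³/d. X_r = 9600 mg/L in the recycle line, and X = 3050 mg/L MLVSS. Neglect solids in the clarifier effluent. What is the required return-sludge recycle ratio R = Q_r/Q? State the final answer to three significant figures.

R ≈ 0.466

Solids balance on the clarifier gives (1+R)X = R·X_r, so R = X/(X_r − X) = 3050 / (9600 − 3050) = 0.4656.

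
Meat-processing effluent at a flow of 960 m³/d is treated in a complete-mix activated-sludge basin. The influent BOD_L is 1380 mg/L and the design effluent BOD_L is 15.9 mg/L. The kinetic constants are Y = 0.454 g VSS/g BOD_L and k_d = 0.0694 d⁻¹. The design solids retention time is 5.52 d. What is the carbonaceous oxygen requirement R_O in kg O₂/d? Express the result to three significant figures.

Correct the yield for decay: Y_obs = Y/(1 + k_d θ_c) = 0.454 / (1 + 0.0694 × 5.52) = 0.454 / 1.383 = 0.3283.
ΔS = 1380 − 15.9 = 1364 mg/L, so the substrate removal rate is 960 × 1364/1000 = 1310 kg BOD_L/d.
P_X = Y_obs·Q·(S₀ − S) = 0.3283 × 1310 = 429.9 kg VSS/d.
R_O = Q·ΔS − 1.42 P_X = 1310 − 610.4 = 699.1 kg O₂/d.

R_O ≈ 699 kg O₂/d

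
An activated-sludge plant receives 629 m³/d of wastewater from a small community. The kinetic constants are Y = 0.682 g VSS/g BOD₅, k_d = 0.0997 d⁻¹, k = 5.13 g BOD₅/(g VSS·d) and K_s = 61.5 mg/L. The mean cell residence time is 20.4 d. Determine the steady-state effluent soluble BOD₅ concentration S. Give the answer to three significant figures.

Effluent substrate depends only on kinetics and SRT: S = K_s(1 + k_d θ_c) / [θ_c(Yk − k_d) − 1] = 61.5 × (1 + 0.0997 × 20.4) / [20.4 × (0.682 × 5.13 − 0.0997) − 1] = 186.6 / 68.34 = 2.730 mg/L.

S ≈ 2.73 mg/L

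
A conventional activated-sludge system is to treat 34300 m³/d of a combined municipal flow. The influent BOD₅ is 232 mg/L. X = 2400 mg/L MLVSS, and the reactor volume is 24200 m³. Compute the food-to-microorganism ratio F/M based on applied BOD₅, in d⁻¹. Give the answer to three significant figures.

F/M ≈ 0.137 d⁻¹

F/M = Q·S₀ / (V·X) = 34300 × 232 / (24200 × 2400) = 0.1370 g BOD₅·(g VSS·d)⁻¹.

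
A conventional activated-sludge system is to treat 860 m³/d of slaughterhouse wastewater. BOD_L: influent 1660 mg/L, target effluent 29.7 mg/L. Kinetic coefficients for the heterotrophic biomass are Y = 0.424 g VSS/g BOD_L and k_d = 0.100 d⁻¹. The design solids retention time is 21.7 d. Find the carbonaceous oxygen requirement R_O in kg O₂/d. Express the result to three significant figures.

R_O ≈ 1140 kg O₂/d

The observed yield is Y_obs = Y/(1 + k_d·θ_c) = 0.424 / (1 + 0.100 × 21.7) = 0.424 / 3.170 = 0.1338 g VSS per g BOD_L removed.
Substrate removed = Q·(S₀ − S) = 860 m³/d × (1660 − 29.7) g/m³ = 1.4×10^6 g/d = 1402 kg/d.
P_X = Y_obs·Q·(S₀ − S) = 0.1338 × 1402 = 187.5 kg VSS/d.
R_O = Q·ΔS − 1.42 P_X = 1402 − 266.3 = 1136 kg O₂/d.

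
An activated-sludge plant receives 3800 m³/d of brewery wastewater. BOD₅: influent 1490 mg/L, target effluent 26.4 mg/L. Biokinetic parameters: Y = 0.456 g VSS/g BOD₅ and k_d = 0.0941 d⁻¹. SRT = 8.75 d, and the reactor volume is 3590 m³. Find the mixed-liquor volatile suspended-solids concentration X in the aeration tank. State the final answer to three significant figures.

Solving the biomass balance for X: X = Y Q (S₀−S) θ_c / [V (1+k_d θ_c)] = 0.456 × 3800 × (1490 − 26.4) × 8.75 / [3590 × (1 + 0.0941 × 8.75)] = 3390 mg/L.

X ≈ 3390 mg/L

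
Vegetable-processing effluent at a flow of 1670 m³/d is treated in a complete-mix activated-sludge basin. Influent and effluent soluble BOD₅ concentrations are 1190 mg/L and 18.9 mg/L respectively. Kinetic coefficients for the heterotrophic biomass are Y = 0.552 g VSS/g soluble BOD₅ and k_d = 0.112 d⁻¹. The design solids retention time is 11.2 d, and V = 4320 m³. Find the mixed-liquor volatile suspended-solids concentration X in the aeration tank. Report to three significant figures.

X ≈ 1240 mg/L

X = Y·Q·ΔS·θ_c / [V·(1 + k_d θ_c)] = 0.552 × 1670 × (1190 − 18.9) × 11.2 / [4320 × (1 + 0.112 × 11.2)] = 1242 mg/L.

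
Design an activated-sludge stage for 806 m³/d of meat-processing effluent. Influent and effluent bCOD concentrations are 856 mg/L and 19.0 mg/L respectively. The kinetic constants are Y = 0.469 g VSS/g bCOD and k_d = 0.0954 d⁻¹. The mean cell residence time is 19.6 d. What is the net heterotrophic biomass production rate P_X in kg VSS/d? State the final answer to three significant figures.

P_X ≈ 110 kg VSS/d

Y_obs = Y / (1 + k_d θ_c) = 0.469 / (1 + 0.0954 × 19.6) = 0.469 / 2.870 = 0.1634.
Mass of bCOD removed per day: Q(S₀ − S) = 806 × 837.0 g/m³ = 674.6 kg/d.
So the net sludge growth is P_X = 0.1634 × 674.6 = 110.2 kg VSS/d.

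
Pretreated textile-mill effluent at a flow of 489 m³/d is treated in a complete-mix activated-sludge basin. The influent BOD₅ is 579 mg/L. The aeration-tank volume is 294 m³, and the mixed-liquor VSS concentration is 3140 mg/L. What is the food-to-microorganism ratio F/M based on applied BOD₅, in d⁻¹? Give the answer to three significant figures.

F/M ≈ 0.307 d⁻¹

F/M = applied load / biomass = Q·S₀/(V·X) = 489 × 579 / (294.0 × 3140) = 0.3067 d⁻¹.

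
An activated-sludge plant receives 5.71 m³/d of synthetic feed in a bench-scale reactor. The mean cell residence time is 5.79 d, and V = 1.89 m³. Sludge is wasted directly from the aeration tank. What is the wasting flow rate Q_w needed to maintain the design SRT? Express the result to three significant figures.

Q_w ≈ 0.326 m³/d

With mixed-liquor wasting, θ_c = V/Q_w, so Q_w = V/θ_c = 1.890/5.79 = 0.3264 m³/d.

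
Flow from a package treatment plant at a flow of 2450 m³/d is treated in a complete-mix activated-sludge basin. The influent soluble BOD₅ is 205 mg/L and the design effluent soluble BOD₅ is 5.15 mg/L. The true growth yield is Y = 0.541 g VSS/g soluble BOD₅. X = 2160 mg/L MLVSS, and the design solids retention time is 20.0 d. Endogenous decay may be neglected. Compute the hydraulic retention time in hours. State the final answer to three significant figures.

τ ≈ 24.0 h

With k_d = 0 the design equation reduces to V = Y Q (S₀−S) θ_c / X = 0.541 × 2450 × (205 − 5.15) × 20.0 / 2160 = 2453 m³.
HRT = V/Q = 2453 m³ / 2450 m³·d⁻¹ = 1.001 d × 24 = 24.03 h.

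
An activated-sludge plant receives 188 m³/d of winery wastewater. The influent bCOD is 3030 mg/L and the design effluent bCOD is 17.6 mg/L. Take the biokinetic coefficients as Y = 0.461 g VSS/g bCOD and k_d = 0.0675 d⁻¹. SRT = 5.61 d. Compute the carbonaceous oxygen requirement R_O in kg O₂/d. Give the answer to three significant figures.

R_O ≈ 297 kg O₂/d

Observed yield with endogenous decay: Y_obs = Y / (1 + k_d·θ_c) = 0.461 / (1 + 0.0675 × 5.61) = 0.461 / 1.379 = 0.3344 g VSS/g bCOD.
Substrate removed = Q·(S₀ − S) = 188 m³/d × (3030 − 17.6) g/m³ = 5.66×10^5 g/d = 566.3 kg/d.
P_X = Y_obs·Q·(S₀ − S) = 0.3344 × 566.3 = 189.4 kg VSS/d.
Carbonaceous O₂ demand = substrate oxidised − cell-mass equivalent = 566.3 − 1.42 × 189.4 = 297.4 kg O₂/d.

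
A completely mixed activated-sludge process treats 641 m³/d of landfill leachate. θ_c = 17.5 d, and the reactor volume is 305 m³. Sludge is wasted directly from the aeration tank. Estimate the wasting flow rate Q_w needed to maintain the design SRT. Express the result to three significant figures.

Q_w ≈ 17.4 m³/d

Wasting from the aeration tank: Q_w = V / θ_c = 305.0 / 17.5 = 17.43 m³/d.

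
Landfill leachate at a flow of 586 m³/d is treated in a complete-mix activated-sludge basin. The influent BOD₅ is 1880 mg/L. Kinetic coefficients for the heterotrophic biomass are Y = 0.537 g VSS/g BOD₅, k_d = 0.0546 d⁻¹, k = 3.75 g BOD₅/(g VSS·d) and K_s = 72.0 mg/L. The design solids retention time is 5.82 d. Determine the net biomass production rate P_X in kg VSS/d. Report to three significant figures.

P_X ≈ 447 kg VSS/d

Effluent substrate depends only on kinetics and SRT: S = K_s(1 + k_d θ_c) / [θ_c(Yk − k_d) − 1] = 72.0 × (1 + 0.0546 × 5.82) / [5.82 × (0.537 × 3.75 − 0.0546) − 1] = 94.88 / 10.40 = 9.121 mg/L.
Observed yield with endogenous decay: Y_obs = Y / (1 + k_d·θ_c) = 0.537 / (1 + 0.0546 × 5.82) = 0.537 / 1.318 = 0.4075 g VSS/g BOD₅.
ΔS = 1880 − 9.12 = 1871 mg/L, so the substrate removal rate is 586 × 1871/1000 = 1096 kg BOD₅/d.
Net biomass production P_X = Y_obs × Q·(S₀ − S) = 0.4075 × 1096 = 446.8 kg VSS/d.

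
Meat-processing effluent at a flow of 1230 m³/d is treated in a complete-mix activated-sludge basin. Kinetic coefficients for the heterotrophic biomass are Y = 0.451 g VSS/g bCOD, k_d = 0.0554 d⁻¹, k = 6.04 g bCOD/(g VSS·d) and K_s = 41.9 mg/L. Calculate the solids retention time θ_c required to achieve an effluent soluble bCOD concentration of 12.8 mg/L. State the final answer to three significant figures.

θ_c ≈ 1.72 d

From 1/θ_c = Y·k·S/(K_s + S) − k_d: Y·k·S/(K_s+S) = 0.451 × 6.04 × 12.8 / (41.9 + 12.8) = 0.6374 d⁻¹.
1/θ_c = 0.6374 − 0.0554 = 0.5820 d⁻¹, so θ_c = 1.718 d.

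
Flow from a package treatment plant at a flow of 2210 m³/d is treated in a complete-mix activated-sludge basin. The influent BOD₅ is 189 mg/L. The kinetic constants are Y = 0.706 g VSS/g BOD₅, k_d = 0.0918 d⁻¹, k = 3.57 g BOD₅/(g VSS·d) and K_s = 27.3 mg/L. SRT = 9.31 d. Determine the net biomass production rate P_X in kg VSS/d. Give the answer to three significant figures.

P_X ≈ 157 kg VSS/d

For a completely mixed reactor with recycle the Lawrence–McCarty relation gives S = K_s·(1 + k_d·θ_c) / [θ_c·(Y·k − k_d) − 1] = 27.3 × (1 + 0.0918 × 9.31) / [9.31 × (0.706 × 3.57 − 0.0918) − 1] = 50.63 / 21.61 = 2.343 mg/L.
The observed yield is Y_obs = Y/(1 + k_d·θ_c) = 0.706 / (1 + 0.0918 × 9.31) = 0.706 / 1.855 = 0.3807 g VSS per g BOD₅ removed.
Substrate removed = Q·(S₀ − S) = 2210 m³/d × (189 − 2.34) g/m³ = 4.13×10^5 g/d = 412.5 kg/d.
P_X = Y_obs · Q(S₀ − S) = 0.3807 × 412.5 = 157.0 kg VSS/d.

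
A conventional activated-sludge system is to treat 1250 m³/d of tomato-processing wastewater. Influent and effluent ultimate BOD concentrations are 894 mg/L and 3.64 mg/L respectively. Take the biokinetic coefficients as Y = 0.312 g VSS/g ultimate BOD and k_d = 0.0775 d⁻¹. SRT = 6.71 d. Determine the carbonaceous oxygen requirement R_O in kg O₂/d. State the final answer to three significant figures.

The observed yield is Y_obs = Y/(1 + k_d·θ_c) = 0.312 / (1 + 0.0775 × 6.71) = 0.312 / 1.520 = 0.2053 g VSS per g ultimate BOD removed.
Q·(S₀ − S) = 1250 × (894 − 3.64) × 10⁻³ = 1113 kg/d removed.
Net sludge production P_X = 0.2053 × 1113 = 228.4 kg VSS/d.
R_O = Q·ΔS − 1.42 P_X = 1113 − 324.4 = 788.6 kg O₂/d.

R_O ≈ 789 kg O₂/d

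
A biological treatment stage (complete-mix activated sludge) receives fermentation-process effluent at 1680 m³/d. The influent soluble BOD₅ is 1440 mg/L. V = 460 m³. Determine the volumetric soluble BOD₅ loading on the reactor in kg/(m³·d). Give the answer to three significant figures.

L_v ≈ 5.26 kg soluble BOD₅/(m³·d)

L_v = Q S₀ / V = 1680 × 1440 × 10⁻³ / 460.0 = 5.259 kg/(m³·d).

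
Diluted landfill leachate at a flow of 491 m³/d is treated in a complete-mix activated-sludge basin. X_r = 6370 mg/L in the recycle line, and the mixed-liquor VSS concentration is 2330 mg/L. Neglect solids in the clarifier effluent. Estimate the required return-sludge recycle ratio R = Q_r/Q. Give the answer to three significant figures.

R ≈ 0.577

Mass balance around the secondary clarifier (neglecting effluent solids): R = X / (X_r − X) = 2330 / (6370 − 2330) = 0.5767.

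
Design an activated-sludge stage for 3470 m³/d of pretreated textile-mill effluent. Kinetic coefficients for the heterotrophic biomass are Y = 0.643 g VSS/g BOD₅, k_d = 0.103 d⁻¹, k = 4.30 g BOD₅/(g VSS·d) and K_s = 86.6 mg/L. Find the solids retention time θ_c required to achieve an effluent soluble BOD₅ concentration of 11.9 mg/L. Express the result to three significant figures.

θ_c ≈ 4.33 d

At the target effluent, Y k S/(K_s+S) = 0.643×4.30×11.9/98.50 = 0.3340 d⁻¹.
Then 1/θ_c = μ − k_d = 0.3340 − 0.103 = 0.2310 d⁻¹, giving θ_c = 4.328 d.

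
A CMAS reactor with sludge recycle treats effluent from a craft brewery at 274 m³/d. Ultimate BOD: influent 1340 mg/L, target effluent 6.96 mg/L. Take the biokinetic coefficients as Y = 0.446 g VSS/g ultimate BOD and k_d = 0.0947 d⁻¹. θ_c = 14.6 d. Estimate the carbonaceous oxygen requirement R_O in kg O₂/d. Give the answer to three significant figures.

Y_obs = Y / (1 + k_d θ_c) = 0.446 / (1 + 0.0947 × 14.6) = 0.446 / 2.383 = 0.1872.
Mass of ultimate BOD removed per day: Q(S₀ − S) = 274 × 1333 g/m³ = 365.3 kg/d.
Net sludge production P_X = 0.1872 × 365.3 = 68.37 kg VSS/d.
R_O = Q·(S₀ − S) − 1.42·P_X = 365.3 − 1.42 × 68.37 = 268.2 kg O₂/d.

R_O ≈ 268 kg O₂/d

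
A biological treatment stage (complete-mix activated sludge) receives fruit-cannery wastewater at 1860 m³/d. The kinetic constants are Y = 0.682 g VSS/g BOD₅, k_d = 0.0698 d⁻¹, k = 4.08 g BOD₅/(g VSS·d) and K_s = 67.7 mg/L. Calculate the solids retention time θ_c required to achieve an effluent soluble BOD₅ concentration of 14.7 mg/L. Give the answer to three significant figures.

θ_c ≈ 2.34 d

Specific growth rate at S = 14.7 mg/L: μ = YkS/(K_s+S) = 0.682·4.08·14.7/(67.7+14.7) = 0.4964 d⁻¹.
1/θ_c = 0.4964 − 0.0698 = 0.4266 d⁻¹, so θ_c = 2.344 d.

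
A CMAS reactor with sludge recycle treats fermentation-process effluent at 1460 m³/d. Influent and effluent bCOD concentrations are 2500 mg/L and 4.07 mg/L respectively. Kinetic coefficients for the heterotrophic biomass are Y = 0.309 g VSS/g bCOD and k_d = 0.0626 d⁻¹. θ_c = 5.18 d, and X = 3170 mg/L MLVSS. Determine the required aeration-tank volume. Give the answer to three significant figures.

Rearranging the biomass balance for a CMAS with decay, V = Y·Q·ΔS·θ_c / [X·(1+k_d θ_c)] = 0.309 × 1460 × (2500 − 4.07) × 5.18 / [3170 × (1 + 0.0626 × 5.18)] = 5.83×10^6 / 4198 = 1389 m³.

V ≈ 1390 m³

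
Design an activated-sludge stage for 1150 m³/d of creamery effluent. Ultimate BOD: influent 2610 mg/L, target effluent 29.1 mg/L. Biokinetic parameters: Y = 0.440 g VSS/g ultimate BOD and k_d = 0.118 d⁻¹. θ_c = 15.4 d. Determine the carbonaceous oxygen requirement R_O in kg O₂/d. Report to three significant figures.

Observed yield with endogenous decay: Y_obs = Y / (1 + k_d·θ_c) = 0.440 / (1 + 0.118 × 15.4) = 0.440 / 2.817 = 0.1562 g VSS/g ultimate BOD.
Q·(S₀ − S) = 1150 × (2610 − 29.1) × 10⁻³ = 2968 kg/d removed.
Net sludge production P_X = 0.1562 × 2968 = 463.6 kg VSS/d.
Carbonaceous O₂ demand = substrate oxidised − cell-mass equivalent = 2968 − 1.42 × 463.6 = 2310 kg O₂/d.

R_O ≈ 2310 kg O₂/d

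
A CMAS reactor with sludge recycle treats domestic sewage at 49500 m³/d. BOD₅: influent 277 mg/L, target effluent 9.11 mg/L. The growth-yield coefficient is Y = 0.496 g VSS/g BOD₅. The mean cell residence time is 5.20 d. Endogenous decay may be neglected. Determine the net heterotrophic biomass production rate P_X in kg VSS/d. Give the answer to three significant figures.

No decay correction is needed, so Y_obs = Y = 0.496.
Q·(S₀ − S) = 49500 × (277 − 9.11) × 10⁻³ = 13261 kg/d removed.
So the net sludge growth is P_X = 0.4960 × 13261 = 6577 kg VSS/d.

P_X ≈ 6580 kg VSS/d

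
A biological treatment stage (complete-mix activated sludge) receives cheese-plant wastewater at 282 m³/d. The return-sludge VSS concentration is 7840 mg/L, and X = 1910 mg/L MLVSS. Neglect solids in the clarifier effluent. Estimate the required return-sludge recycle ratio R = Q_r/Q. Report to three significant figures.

R ≈ 0.322

Solids balance on the clarifier gives (1+R)X = R·X_r, so R = X/(X_r − X) = 1910 / (7840 − 1910) = 0.3221.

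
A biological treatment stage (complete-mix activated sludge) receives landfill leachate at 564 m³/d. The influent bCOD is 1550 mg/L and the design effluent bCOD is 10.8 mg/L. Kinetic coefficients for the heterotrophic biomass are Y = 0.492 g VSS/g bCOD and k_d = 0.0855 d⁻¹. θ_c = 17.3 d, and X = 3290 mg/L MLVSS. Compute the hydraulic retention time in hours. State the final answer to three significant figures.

Rearranging the biomass balance for a CMAS with decay, V = Y·Q·ΔS·θ_c / [X·(1+k_d θ_c)] = 0.492 × 564 × (1550 − 10.8) × 17.3 / [3290 × (1 + 0.0855 × 17.3)] = 7.39×10^6 / 8156 = 905.9 m³.
Hydraulic retention time τ = V/Q = 905.9 / 564 = 1.606 d = 38.55 h.

τ ≈ 38.5 h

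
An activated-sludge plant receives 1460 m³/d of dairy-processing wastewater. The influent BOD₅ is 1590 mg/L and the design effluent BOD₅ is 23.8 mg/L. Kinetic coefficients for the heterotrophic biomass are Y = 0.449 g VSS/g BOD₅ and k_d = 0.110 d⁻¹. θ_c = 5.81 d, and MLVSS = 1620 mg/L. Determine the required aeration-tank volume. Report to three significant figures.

Rearranging the biomass balance for a CMAS with decay, V = Y·Q·ΔS·θ_c / [X·(1+k_d θ_c)] = 0.449 × 1460 × (1590 − 23.8) × 5.81 / [1620 × (1 + 0.110 × 5.81)] = 5.97×10^6 / 2655 = 2246 m³.

V ≈ 2250 m³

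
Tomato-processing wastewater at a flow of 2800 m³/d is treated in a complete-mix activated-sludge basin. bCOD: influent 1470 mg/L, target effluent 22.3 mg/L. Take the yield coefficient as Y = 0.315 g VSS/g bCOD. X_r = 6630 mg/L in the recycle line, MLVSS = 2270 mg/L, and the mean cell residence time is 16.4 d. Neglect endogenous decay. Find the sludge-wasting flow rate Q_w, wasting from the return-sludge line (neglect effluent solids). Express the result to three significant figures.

V·X = Y·Q·ΔS·θ_c gives V = 0.315 × 2800 × (1470 − 22.3) × 16.4 / 2270 = 9225 m³.
θ_c = V·X/(Q_w·X_r) when wasting from the recycle, so Q_w = V·X/(θ_c·X_r) = 9225 × 2270 / (16.4 × 6630) = 192.6 m³/d.

Q_w ≈ 193 m³/d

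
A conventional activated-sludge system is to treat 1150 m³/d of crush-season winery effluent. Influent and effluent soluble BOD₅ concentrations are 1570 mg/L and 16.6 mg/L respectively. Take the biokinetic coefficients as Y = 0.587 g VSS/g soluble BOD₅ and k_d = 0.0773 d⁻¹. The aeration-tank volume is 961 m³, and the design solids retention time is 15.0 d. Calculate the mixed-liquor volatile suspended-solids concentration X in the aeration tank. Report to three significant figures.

From V·X·(1 + k_d·θ_c) = Y·Q·(S₀ − S)·θ_c: X = 0.587 × 1150 × (1570 − 16.6) × 15.0 / [961 × (1 + 0.0773 × 15.0)] = 7579 mg/L.

X ≈ 7580 mg/L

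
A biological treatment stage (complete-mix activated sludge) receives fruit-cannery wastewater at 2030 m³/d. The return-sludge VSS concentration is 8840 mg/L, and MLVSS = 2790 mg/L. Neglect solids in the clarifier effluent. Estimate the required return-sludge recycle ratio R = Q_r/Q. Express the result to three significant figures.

R ≈ 0.461

R = Q_r/Q = X/(X_r − X) = 2790 / (8840 − 2790) = 0.4612.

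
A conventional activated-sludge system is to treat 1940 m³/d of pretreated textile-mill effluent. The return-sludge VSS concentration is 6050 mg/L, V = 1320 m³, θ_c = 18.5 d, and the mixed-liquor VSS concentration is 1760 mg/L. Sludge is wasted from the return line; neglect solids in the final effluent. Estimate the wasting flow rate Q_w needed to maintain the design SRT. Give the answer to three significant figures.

Q_w ≈ 20.8 m³/d

Wasting from the return line (neglecting effluent solids): Q_w = V·X / (θ_c·X_r) = 1320 × 1760 / (18.5 × 6050) = 20.76 m³/d.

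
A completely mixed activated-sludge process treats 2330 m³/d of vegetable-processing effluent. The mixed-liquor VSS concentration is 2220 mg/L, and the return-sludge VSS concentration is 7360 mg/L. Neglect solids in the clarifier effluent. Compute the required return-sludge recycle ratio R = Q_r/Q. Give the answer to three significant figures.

R ≈ 0.432

Mass balance around the secondary clarifier (neglecting effluent solids): R = X / (X_r − X) = 2220 / (7360 − 2220) = 0.4319.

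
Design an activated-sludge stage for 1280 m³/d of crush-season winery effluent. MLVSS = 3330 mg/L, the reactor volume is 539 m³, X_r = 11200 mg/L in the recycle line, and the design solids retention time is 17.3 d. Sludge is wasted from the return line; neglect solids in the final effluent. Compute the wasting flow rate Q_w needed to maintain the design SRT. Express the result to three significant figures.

θ_c = V·X/(Q_w·X_r) when wasting from the recycle, so Q_w = V·X/(θ_c·X_r) = 539.0 × 3330 / (17.3 × 11200) = 9.263 m³/d.

Q_w ≈ 9.26 m³/d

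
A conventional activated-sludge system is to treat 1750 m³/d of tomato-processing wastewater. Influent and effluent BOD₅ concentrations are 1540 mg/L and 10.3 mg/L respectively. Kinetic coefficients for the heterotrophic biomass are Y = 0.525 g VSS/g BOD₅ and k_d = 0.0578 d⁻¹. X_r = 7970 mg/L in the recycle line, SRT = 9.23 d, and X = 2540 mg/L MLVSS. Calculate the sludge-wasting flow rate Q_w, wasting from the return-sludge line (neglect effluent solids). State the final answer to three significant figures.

Q_w ≈ 115 m³/d

From the SRT design equation V = Y Q (S₀−S) θ_c / [X (1 + k_d θ_c)] = 0.525 × 1750 × (1540 − 10.3) × 9.23 / [2540 × (1 + 0.0578 × 9.23)] = 1.3×10^7 / 3895 = 3330 m³.
Q_w = (V·X)/(θ_c X_r) = 3330 × 2540 / (9.23 × 7970) = 115.0 m³/d.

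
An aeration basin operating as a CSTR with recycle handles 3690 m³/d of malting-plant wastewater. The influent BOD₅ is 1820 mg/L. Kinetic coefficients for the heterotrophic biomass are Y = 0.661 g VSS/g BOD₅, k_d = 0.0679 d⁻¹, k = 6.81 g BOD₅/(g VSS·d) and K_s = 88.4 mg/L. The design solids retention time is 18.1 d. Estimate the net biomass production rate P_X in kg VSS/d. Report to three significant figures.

From the Monod/SRT balance for a CMAS, S = K_s·(1+k_d θ_c)/[θ_c·(Y k − k_d) − 1] = 88.4 × (1 + 0.0679 × 18.1) / [18.1 × (0.661 × 6.81 − 0.0679) − 1] = 197.0 / 79.25 = 2.486 mg/L.
The observed yield is Y_obs = Y/(1 + k_d·θ_c) = 0.661 / (1 + 0.0679 × 18.1) = 0.661 / 2.229 = 0.2965 g VSS per g BOD₅ removed.
Substrate removed = Q·(S₀ − S) = 3690 m³/d × (1820 − 2.49) g/m³ = 6.71×10^6 g/d = 6707 kg/d.
Biomass produced: P_X = Y_obs·Q·ΔS = 0.2965 × 6707 ≈ 1989 kg VSS/d.

P_X ≈ 1990 kg VSS/d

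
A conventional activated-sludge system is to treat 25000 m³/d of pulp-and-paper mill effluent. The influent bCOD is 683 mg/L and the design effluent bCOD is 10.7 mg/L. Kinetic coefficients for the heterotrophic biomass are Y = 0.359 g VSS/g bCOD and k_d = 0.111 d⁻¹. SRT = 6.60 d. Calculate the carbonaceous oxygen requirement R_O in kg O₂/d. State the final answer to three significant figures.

R_O ≈ 11900 kg O₂/d

Y_obs = Y / (1 + k_d θ_c) = 0.359 / (1 + 0.111 × 6.60) = 0.359 / 1.733 = 0.2072.
Substrate removed = Q·(S₀ − S) = 25000 m³/d × (683 − 10.7) g/m³ = 1.68×10^7 g/d = 16808 kg/d.
P_X = Y_obs·Q·(S₀ − S) = 0.2072 × 16808 = 3483 kg VSS/d.
R_O = Q·(S₀ − S) − 1.42·P_X = 16808 − 1.42 × 3483 = 11862 kg O₂/d.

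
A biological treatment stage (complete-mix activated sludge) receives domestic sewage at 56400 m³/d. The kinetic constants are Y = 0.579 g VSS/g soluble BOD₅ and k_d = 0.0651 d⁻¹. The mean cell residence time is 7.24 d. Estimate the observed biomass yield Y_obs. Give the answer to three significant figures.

Y_obs = Y / (1 + k_d θ_c) = 0.579 / (1 + 0.0651 × 7.24) = 0.579 / 1.471 = 0.3935.

Y_obs ≈ 0.394 g VSS/g soluble BOD₅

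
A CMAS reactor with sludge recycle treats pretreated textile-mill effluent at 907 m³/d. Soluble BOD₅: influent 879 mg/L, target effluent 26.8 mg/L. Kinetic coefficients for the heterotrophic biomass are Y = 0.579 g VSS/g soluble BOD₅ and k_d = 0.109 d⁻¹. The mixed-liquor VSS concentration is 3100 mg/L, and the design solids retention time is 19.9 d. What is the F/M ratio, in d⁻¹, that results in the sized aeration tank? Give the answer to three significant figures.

From the SRT design equation V = Y Q (S₀−S) θ_c / [X (1 + k_d θ_c)] = 0.579 × 907 × (879 − 26.8) × 19.9 / [3100 × (1 + 0.109 × 19.9)] = 8.91×10^6 / 9824 = 906.5 m³.
F/M = Q·S₀ / (V·X) = 907 × 879 / (906.5 × 3100) = 0.2837 g soluble BOD₅·(g VSS·d)⁻¹.

F/M ≈ 0.284 d⁻¹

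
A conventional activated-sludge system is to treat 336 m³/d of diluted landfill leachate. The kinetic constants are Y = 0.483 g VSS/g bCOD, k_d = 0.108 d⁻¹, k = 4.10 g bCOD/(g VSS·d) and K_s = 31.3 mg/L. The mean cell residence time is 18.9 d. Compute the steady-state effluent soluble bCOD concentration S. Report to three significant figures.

S ≈ 2.77 mg/L

From the Monod/SRT balance for a CMAS, S = K_s·(1+k_d θ_c)/[θ_c·(Y k − k_d) − 1] = 31.3 × (1 + 0.108 × 18.9) / [18.9 × (0.483 × 4.10 − 0.108) − 1] = 95.19 / 34.39 = 2.768 mg/L.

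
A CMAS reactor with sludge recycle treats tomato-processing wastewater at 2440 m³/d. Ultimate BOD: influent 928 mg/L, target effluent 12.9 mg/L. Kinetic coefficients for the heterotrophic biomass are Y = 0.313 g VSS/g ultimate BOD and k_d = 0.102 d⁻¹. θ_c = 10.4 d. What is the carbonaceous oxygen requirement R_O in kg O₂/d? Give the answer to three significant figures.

Y_obs = Y / (1 + k_d θ_c) = 0.313 / (1 + 0.102 × 10.4) = 0.313 / 2.061 = 0.1519.
Q·(S₀ − S) = 2440 × (928 − 12.9) × 10⁻³ = 2233 kg/d removed.
Net sludge production P_X = 0.1519 × 2233 = 339.1 kg VSS/d.
R_O = Q·(S₀ − S) − 1.42·P_X = 2233 − 1.42 × 339.1 = 1751 kg O₂/d.

R_O ≈ 1750 kg O₂/d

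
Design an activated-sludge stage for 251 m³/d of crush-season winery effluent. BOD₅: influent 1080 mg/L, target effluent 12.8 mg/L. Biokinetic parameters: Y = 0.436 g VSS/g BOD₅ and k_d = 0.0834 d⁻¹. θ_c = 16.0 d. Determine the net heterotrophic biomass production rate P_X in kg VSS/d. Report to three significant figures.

Observed yield with endogenous decay: Y_obs = Y / (1 + k_d·θ_c) = 0.436 / (1 + 0.0834 × 16.0) = 0.436 / 2.334 = 0.1868 g VSS/g BOD₅.
Substrate removed = Q·(S₀ − S) = 251 m³/d × (1080 − 12.8) g/m³ = 2.68×10^5 g/d = 267.9 kg/d.
Biomass produced: P_X = Y_obs·Q·ΔS = 0.1868 × 267.9 ≈ 50.03 kg VSS/d.

P_X ≈ 50.0 kg VSS/d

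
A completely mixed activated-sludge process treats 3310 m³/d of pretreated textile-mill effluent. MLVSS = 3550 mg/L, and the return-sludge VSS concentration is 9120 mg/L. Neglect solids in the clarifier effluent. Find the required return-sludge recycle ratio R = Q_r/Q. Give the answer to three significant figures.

Mass balance around the secondary clarifier (neglecting effluent solids): R = X / (X_r − X) = 3550 / (9120 − 3550) = 0.6373.

R ≈ 0.637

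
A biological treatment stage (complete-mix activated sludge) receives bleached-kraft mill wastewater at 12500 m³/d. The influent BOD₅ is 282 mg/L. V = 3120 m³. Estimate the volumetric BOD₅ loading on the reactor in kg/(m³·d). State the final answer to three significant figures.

L_v = Q S₀ / V = 12500 × 282 × 10⁻³ / 3120 = 1.130 kg/(m³·d).

L_v ≈ 1.13 kg BOD₅/(m³·d)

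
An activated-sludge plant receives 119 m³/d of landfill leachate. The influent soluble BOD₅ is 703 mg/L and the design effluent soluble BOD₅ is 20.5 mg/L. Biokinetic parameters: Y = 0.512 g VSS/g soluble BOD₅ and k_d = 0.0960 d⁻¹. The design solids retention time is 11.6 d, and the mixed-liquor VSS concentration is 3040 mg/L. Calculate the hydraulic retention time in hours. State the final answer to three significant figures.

Rearranging the biomass balance for a CMAS with decay, V = Y·Q·ΔS·θ_c / [X·(1+k_d θ_c)] = 0.512 × 119 × (703 − 20.5) × 11.6 / [3040 × (1 + 0.0960 × 11.6)] = 4.82×10^5 / 6425 = 75.07 m³.
Hydraulic retention time τ = V/Q = 75.07 / 119 = 0.6309 d = 15.14 h.

τ ≈ 15.1 h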